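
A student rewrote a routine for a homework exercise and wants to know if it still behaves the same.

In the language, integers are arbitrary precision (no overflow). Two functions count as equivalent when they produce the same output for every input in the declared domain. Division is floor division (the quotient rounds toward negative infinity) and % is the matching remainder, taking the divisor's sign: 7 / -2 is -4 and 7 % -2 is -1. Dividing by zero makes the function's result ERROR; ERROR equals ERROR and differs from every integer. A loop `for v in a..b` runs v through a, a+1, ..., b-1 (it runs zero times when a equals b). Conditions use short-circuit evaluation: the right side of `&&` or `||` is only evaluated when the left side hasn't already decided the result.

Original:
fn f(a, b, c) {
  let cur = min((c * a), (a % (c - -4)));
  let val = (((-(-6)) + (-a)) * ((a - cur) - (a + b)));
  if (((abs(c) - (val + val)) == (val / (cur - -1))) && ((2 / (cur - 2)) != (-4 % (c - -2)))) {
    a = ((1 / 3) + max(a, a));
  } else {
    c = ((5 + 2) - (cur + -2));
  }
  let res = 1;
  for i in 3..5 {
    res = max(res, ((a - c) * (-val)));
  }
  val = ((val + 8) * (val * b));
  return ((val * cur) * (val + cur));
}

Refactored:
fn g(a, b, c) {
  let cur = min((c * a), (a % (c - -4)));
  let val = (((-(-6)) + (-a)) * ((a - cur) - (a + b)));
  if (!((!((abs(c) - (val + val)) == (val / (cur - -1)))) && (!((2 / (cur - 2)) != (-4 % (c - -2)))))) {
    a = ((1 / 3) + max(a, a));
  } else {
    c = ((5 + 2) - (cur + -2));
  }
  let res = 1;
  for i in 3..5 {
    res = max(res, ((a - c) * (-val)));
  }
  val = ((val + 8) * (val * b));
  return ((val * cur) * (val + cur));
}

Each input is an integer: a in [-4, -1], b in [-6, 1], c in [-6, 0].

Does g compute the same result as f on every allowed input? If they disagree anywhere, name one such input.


Input a=-4, b=-6, c=-2: 0 from f versus ERROR from g.
verdict: not equivalent; witness: a=-4, b=-6, c=-2


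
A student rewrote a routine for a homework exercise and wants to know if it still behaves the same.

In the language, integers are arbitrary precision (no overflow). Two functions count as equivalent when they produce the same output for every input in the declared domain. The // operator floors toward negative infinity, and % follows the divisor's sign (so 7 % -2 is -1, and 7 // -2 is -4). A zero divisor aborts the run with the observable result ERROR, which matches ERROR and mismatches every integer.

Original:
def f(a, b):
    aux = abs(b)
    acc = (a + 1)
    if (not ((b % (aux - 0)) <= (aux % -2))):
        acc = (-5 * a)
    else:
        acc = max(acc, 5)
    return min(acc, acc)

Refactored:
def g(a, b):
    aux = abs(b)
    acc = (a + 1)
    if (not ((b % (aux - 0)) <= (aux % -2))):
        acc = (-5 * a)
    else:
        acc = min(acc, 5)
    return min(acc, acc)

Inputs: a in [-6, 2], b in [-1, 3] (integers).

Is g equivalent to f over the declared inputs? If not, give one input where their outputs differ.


Consider the input a=-6, b=2.
f: aux=2, then acc=-5, then (not ((b % (aux - 0)) <= (aux % -2))) is false, then acc=5, then returns 5
g: aux=2, then acc=-5, then (not ((b % (aux - 0)) <= (aux % -2))) is false, then acc=-5, then returns -5
5 against -5: the behavior changed.
verdict: not equivalent; witness: a=-6, b=2


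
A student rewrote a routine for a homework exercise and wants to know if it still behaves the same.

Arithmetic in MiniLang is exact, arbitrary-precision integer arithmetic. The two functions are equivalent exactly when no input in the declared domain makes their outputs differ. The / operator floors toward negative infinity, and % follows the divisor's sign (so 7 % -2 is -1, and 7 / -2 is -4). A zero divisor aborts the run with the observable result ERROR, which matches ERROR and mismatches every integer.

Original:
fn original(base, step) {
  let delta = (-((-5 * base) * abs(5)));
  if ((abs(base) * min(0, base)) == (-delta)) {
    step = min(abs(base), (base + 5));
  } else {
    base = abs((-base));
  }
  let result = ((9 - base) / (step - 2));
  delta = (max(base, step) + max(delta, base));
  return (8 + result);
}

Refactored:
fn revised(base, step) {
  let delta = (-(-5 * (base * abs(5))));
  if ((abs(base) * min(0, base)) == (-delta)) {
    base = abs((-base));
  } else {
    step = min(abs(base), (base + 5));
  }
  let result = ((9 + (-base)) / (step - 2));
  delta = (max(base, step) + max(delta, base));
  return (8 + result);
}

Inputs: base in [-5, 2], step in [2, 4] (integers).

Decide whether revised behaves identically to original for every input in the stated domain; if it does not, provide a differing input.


Not equivalent: base=-5, step=2 separates them (ERROR vs 1).
original: delta becomes -125; next ((abs(base) * min(0, base)) == (-delta)) evaluates to false; next base becomes 5; next hits division by zero so the output is ERROR
revised: delta becomes -125; next ((abs(base) * min(0, base)) == (-delta)) evaluates to false; next step becomes 0; next result becomes -7; next delta becomes -5; next final value 1
verdict: not equivalent; witness: base=-5, step=2


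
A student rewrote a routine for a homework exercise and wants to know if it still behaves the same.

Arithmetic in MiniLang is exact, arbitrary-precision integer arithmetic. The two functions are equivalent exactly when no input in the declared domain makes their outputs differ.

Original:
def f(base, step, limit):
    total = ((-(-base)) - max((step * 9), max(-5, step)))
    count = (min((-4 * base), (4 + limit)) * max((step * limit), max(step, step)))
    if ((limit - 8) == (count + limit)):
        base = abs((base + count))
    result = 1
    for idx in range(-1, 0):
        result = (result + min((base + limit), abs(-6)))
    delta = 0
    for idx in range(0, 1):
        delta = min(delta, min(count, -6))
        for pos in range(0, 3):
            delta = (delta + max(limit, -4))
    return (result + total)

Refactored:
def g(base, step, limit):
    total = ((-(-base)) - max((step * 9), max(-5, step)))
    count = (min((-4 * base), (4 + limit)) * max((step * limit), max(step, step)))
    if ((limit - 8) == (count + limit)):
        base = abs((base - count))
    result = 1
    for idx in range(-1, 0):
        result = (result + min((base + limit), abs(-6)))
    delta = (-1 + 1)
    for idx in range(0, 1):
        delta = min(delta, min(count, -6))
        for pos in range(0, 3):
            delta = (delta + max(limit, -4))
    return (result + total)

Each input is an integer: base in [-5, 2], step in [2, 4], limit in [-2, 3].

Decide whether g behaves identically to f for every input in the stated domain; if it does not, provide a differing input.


Not equivalent: base=1, step=2, limit=-2 separates them (-11 vs -10).
f: total := -17 | count := -8 | ((limit - 8) == (count + limit)): true | base := 7 | result := 1 | iter idx=-1: | result := 6 | delta := 0 | iter idx=0: | delta := -8 | iter pos=0: | delta := -10 | iter pos=1: | delta := -12 | iter pos=2: | delta := -14 | result -11
g: total := -17 | count := -8 | ((limit - 8) == (count + limit)): true | base := 9 | result := 1 | iter idx=-1: | result := 7 | delta := 0 | iter idx=0: | delta := -8 | iter pos=0: | delta := -10 | iter pos=1: | delta := -12 | iter pos=2: | delta := -14 | result -10
verdict: not equivalent; witness: base=1, step=2, limit=-2


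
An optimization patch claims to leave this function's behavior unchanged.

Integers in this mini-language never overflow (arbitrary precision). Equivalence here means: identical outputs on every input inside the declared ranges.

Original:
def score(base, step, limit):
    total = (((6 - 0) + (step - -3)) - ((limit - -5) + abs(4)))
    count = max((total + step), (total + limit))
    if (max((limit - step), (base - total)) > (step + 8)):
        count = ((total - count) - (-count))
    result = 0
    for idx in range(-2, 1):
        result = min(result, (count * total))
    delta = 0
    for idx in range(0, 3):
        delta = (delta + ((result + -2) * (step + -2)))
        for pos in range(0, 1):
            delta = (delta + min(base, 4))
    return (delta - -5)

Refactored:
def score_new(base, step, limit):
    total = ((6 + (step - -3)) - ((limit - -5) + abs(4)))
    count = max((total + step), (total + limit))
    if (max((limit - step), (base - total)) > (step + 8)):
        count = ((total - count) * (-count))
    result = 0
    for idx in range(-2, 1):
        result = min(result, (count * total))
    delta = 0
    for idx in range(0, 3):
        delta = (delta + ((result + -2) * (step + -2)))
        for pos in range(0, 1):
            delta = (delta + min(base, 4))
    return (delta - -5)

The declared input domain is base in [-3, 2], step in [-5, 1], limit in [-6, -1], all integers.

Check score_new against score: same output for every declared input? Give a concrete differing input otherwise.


These are not equivalent — on base=-3, step=-5, limit=-1 the outputs split (38 vs 458).
score: total = -4; count = -5; (max((limit - step), (base - total)) > (step + 8)) -> true; count = -4; result = 0; [idx=-2]; result = 0; [idx=-1]; result = 0; [idx=0]; result = 0; delta = 0; [idx=0]; delta = 14; [pos=0]; delta = 11; [idx=1]; delta = 25; [pos=0]; delta = 22; [idx=2]; delta = 36; [pos=0]; delta = 33; return 38
score_new: total = -4; count = -5; (max((limit - step), (base - total)) > (step + 8)) -> true; count = 5; result = 0; [idx=-2]; result = -20; [idx=-1]; result = -20; [idx=0]; result = -20; delta = 0; [idx=0]; delta = 154; [pos=0]; delta = 151; [idx=1]; delta = 305; [pos=0]; delta = 302; [idx=2]; delta = 456; [pos=0]; delta = 453; return 458
verdict: not equivalent; witness: base=-3, step=-5, limit=-1


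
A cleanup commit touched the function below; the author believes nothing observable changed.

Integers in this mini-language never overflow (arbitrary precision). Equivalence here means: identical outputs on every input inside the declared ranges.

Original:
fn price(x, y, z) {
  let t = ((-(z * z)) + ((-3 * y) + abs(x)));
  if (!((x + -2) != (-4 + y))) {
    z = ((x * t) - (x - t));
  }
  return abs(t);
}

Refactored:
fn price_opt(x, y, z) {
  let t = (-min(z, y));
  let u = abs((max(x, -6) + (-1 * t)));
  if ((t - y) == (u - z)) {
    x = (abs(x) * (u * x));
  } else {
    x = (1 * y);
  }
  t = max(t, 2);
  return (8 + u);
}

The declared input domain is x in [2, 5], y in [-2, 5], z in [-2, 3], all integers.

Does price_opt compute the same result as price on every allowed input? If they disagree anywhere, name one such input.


Take x=2, y=-2, z=-2.
price: t becomes 4; next (!((x + -2) != (-4 + y))) evaluates to false; next final value 4
price_opt: t becomes 2; next u becomes 0; next ((t - y) == (u - z)) evaluates to false; next x becomes -2; next t becomes 2; next final value 8
4 against 8: the behavior changed.
verdict: not equivalent; witness: x=2, y=-2, z=-2


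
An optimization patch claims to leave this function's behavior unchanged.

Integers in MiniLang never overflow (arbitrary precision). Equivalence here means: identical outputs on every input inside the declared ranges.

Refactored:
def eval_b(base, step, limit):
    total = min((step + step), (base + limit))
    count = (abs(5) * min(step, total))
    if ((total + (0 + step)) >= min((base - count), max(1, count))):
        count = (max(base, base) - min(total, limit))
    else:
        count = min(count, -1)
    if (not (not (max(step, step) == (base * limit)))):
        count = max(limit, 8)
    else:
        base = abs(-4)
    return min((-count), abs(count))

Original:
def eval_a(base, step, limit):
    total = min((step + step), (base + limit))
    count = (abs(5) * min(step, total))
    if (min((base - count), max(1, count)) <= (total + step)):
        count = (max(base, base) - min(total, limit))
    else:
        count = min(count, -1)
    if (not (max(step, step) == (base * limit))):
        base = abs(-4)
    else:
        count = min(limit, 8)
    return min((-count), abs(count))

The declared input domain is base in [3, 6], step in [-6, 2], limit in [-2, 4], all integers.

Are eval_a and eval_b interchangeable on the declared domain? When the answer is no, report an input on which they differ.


The rewrite breaks on base=3, step=-6, limit=-2, where the results are 2 and -8.
eval_a: total := -12 | count := -60 | (min((base - count), max(1, count)) <= (total + step)): false | count := -60 | (not (max(step, step) == (base * limit))): false | count := -2 | result 2
eval_b: total := -12 | count := -60 | ((total + (0 + step)) >= min((base - count), max(1, count))): false | count := -60 | (not (not (max(step, step) == (base * limit)))): true | count := 8 | result -8
verdict: not equivalent; witness: base=3, step=-6, limit=-2


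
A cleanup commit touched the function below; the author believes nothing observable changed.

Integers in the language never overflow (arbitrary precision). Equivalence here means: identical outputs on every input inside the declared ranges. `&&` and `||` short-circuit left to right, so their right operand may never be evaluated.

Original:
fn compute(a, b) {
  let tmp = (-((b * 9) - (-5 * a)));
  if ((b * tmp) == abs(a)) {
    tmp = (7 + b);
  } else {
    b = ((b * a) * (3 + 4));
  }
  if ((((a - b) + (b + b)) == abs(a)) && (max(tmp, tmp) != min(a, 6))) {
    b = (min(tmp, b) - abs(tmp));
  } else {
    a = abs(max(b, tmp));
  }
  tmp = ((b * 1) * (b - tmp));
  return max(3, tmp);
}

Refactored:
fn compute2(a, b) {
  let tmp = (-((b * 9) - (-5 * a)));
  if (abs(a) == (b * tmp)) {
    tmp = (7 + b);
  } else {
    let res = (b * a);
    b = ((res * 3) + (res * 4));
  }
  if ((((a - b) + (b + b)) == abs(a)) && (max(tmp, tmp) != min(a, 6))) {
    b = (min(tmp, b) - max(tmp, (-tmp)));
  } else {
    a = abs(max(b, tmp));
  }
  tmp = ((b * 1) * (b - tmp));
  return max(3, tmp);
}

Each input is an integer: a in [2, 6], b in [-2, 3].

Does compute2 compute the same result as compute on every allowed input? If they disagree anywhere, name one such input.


Equivalent — the differences include min/max/abs usage differs; also arithmetic usage differs; also local variable names differ; also statement counts differ, yet no declared input distinguishes the two.
One worked example (a=3, b=2) — compute: tmp = -33; ((b * tmp) == abs(a)) -> false; b = 42; ((((a - b) + (b + b)) == abs(a)) && (max(tmp, tmp) != min(a, 6))) -> false; a = 42; tmp = 3150; return 3150; compute2: tmp = -33; (abs(a) == (b * tmp)) -> false; res = 6; b = 42; ((((a - b) + (b + b)) == abs(a)) && (max(tmp, tmp) != min(a, 6))) -> false; a = 42; tmp = 3150; return 3150; agreement on 3150.
Checked all 30 inputs in the declared domain: the outputs agree on every one.
verdict: equivalent


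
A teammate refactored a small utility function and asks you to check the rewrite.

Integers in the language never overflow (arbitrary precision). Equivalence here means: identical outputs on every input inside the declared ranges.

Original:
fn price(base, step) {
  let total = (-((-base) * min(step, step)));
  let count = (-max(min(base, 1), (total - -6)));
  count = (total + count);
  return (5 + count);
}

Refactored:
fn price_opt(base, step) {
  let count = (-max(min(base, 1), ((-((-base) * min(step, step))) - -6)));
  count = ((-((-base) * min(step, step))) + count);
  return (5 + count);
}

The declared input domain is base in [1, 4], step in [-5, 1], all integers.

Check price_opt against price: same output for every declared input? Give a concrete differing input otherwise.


This is a faithful refactor — local variable names differ, min/max/abs usage differs, arithmetic usage differs, statement counts differ, but the computed results match everywhere.
As a probe, take base=4, step=0: price runs total=0, then count=-6, then count=-6, then returns -1; price_opt runs count=-6, then count=-6, then returns -1; both end at -1.
Checked all 28 inputs in the declared domain: the outputs agree on every one.
verdict: equivalent


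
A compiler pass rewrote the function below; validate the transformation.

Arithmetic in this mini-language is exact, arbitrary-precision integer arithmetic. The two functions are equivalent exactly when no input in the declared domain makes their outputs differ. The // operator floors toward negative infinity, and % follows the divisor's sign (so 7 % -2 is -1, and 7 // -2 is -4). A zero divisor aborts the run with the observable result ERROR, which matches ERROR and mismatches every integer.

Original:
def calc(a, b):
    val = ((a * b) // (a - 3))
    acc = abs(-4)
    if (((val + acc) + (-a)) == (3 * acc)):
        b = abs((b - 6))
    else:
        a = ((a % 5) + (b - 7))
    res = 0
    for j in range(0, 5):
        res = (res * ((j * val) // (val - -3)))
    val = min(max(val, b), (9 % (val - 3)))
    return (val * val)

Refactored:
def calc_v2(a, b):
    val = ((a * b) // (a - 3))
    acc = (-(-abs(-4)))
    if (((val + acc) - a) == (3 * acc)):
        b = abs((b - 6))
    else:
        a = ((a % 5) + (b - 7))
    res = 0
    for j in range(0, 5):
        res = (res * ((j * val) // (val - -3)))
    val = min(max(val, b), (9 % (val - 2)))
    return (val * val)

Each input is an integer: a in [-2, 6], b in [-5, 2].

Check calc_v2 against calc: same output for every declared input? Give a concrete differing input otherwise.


These are not equivalent — on a=-2, b=-5 the outputs split (4 vs 9).
calc: val becomes -2; next acc becomes 4; next (((val + acc) + (-a)) == (3 * acc)) evaluates to false; next a becomes -9; next res becomes 0; next at j=0:; next res becomes 0; next at j=1:; next res becomes 0; next at j=2:; next res becomes 0; next at j=3:; next res becomes 0; next at j=4:; next res becomes 0; next val becomes -2; next final value 4
calc_v2: val becomes -2; next acc becomes 4; next (((val + acc) - a) == (3 * acc)) evaluates to false; next a becomes -9; next res becomes 0; next at j=0:; next res becomes 0; next at j=1:; next res becomes 0; next at j=2:; next res becomes 0; next at j=3:; next res becomes 0; next at j=4:; next res becomes 0; next val becomes -3; next final value 9
verdict: not equivalent; witness: a=-2, b=-5


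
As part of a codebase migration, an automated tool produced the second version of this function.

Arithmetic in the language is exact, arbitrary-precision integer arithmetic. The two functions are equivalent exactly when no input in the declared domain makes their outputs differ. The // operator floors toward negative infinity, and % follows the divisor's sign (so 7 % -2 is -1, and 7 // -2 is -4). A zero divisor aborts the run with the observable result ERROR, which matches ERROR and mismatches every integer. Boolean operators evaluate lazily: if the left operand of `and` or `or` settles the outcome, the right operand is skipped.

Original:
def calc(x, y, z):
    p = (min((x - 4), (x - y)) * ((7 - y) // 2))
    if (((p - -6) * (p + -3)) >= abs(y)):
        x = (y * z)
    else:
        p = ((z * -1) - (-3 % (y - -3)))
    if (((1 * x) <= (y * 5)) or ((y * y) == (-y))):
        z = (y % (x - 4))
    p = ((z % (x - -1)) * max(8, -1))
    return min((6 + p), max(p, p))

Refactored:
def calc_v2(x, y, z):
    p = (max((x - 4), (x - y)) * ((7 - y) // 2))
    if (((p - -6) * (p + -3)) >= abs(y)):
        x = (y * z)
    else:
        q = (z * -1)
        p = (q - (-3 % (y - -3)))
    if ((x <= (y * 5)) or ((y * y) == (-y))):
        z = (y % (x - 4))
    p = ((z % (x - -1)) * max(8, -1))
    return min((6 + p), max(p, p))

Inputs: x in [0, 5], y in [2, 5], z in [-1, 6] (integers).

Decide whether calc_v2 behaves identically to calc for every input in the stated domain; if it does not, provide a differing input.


There is a counterexample at x=0, y=2, z=2: ERROR on one side, 0 on the other.
calc: p = -8; (((p - -6) * (p + -3)) >= abs(y)) -> true; x = 4; (((1 * x) <= (y * 5)) or ((y * y) == (-y))) -> true; division by zero -> ERROR
calc_v2: p = -4; (((p - -6) * (p + -3)) >= abs(y)) -> false; q = -2; p = -4; ((x <= (y * 5)) or ((y * y) == (-y))) -> true; z = -2; p = 0; return 0
verdict: not equivalent; witness: x=0, y=2, z=2


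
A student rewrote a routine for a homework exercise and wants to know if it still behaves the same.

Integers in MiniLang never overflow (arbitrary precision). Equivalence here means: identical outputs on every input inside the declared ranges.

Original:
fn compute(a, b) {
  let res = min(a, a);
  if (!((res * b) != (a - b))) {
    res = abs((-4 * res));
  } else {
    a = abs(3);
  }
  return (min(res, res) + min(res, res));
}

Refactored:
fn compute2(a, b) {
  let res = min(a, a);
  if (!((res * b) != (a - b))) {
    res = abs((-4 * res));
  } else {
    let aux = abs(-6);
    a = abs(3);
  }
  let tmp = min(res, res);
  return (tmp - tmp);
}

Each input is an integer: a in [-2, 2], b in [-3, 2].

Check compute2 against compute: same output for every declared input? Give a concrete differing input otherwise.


The rewrite breaks on a=-2, b=-3, where the results are -4 and 0.
compute: res := -2 | (!((res * b) != (a - b))): false | a := 3 | result -4
compute2: res := -2 | (!((res * b) != (a - b))): false | aux := 6 | a := 3 | tmp := -2 | result 0
verdict: not equivalent; witness: a=-2, b=-3


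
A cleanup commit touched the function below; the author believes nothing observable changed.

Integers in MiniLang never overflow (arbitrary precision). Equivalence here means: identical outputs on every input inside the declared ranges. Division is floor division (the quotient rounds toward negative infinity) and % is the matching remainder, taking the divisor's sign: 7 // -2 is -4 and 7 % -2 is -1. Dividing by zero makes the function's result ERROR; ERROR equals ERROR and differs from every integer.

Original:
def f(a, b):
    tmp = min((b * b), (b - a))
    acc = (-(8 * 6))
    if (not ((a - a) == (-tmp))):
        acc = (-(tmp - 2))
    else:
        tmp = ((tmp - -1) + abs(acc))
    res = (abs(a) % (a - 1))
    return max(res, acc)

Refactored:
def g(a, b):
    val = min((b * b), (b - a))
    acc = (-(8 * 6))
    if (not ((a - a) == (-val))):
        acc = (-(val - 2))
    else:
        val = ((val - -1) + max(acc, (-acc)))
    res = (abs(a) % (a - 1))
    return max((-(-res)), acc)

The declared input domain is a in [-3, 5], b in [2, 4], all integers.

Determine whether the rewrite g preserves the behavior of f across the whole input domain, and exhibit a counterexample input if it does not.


Comparing the listings, the differences include: local variable names differ; and min/max/abs usage differs.
As a probe, take a=-1, b=3: f runs tmp := 4 | acc := -48 | (not ((a - a) == (-tmp))): true | acc := -2 | res := -1 | result -1; g runs val := 4 | acc := -48 | (not ((a - a) == (-val))): true | acc := -2 | res := -1 | result -1; both end at -1.
Across all 27 domain points the two functions coincide.
verdict: equivalent


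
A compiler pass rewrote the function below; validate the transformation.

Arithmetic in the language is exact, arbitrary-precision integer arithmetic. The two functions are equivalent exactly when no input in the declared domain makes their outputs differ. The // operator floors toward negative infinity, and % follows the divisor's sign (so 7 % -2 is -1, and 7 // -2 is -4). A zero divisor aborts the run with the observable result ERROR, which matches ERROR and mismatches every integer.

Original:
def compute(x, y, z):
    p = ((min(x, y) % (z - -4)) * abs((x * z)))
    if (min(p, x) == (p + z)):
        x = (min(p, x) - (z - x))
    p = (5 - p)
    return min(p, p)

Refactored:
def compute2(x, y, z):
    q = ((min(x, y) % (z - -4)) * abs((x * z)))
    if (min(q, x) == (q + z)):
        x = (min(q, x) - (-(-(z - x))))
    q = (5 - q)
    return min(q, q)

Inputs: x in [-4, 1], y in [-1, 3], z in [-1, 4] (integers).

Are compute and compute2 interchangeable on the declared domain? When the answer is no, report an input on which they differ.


Reading the diff, among the changes: local variable names differ.
As a probe, take x=-3, y=2, z=-1: compute runs p = 0; (min(p, x) == (p + z)) -> false; p = 5; return 5; compute2 runs q = 0; (min(q, x) == (q + z)) -> false; q = 5; return 5; both end at 5.
Across all 180 domain points the two functions coincide.
verdict: equivalent


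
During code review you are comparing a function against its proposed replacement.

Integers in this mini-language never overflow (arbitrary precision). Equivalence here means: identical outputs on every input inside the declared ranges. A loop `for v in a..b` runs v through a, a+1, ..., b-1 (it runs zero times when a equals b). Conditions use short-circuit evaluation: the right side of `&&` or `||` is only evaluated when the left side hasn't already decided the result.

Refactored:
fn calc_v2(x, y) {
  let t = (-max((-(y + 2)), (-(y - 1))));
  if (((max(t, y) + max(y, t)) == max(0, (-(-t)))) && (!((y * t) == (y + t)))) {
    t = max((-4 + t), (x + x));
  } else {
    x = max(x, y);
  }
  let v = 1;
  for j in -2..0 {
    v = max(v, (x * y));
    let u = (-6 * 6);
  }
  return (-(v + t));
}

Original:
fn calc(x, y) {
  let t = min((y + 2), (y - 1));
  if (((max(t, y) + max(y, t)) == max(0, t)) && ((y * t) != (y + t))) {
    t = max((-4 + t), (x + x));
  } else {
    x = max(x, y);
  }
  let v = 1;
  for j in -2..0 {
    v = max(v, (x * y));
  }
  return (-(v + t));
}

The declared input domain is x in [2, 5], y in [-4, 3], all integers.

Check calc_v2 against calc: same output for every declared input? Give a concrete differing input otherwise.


Reading the diff, among the changes: arithmetic usage differs, and constant usage differs, and boolean connective usage differs, and comparison usage differs, and local variable names differ, and statement counts differ, and min/max/abs usage differs.
Tracing x=2, y=-1: calc: t becomes -2; next (((max(t, y) + max(y, t)) == max(0, t)) && ((y * t) != (y + t))) evaluates to false; next x becomes 2; next v becomes 1; next at j=-2:; next v becomes 1; next at j=-1:; next v becomes 1; next final value 1 | calc_v2: t becomes -2; next (((max(t, y) + max(y, t)) == max(0, (-(-t)))) && (!((y * t) == (y + t)))) evaluates to false; next x becomes 2; next v becomes 1; next at j=-2:; next v becomes 1; next u becomes -36; next at j=-1:; next v becomes 1; next u becomes -36; next final value 1 — matching result 1.
An exhaustive pass over the 32 declared inputs shows identical outputs.
verdict: equivalent


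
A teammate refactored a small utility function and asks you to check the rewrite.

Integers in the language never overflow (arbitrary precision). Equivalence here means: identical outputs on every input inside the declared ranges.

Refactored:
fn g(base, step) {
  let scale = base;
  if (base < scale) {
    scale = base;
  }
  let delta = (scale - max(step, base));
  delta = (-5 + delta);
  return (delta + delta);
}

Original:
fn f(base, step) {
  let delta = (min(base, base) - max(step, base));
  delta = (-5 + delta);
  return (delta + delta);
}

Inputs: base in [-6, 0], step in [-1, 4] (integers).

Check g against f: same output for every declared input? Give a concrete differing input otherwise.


Although branching structure differs, and local variable names differ, and statement counts differ, and min/max/abs usage differs, and comparison usage differs, 42/42 inputs agree.
verdict: equivalent


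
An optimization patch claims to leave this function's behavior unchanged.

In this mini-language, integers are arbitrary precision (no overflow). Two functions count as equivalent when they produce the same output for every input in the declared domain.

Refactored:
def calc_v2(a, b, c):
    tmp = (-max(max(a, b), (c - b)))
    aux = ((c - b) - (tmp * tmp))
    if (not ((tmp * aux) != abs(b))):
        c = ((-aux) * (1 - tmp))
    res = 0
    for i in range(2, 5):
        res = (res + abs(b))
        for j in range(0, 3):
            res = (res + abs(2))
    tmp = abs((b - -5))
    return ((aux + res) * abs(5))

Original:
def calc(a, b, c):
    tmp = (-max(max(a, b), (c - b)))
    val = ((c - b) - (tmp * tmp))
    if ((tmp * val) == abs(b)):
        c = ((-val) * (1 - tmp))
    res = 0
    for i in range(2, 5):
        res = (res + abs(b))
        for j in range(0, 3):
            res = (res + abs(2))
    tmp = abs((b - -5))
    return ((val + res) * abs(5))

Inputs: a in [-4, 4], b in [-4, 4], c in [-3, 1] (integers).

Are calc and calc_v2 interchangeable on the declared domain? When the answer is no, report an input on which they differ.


Reading the diff, among the changes: boolean connective usage differs, plus local variable names differ, plus comparison usage differs.
Spot check at a=-1, b=4, c=1 — calc: tmp=-4, then val=-19, then ((tmp * val) == abs(b)) is false, then res=0, then (i=2), then res=4, then (j=0), then res=6, then (j=1), then res=8, then (j=2), then res=10, then (i=3), then res=14, then (j=0), then res=16, then (j=1), then res=18, then (j=2), then res=20, then (i=4), then res=24, then (j=0), then res=26, then (j=1), then res=28, then (j=2), then res=30, then tmp=9, then returns 55. calc_v2: tmp=-4, then aux=-19, then (not ((tmp * aux) != abs(b))) is false, then res=0, then (i=2), then res=4, then (j=0), then res=6, then (j=1), then res=8, then (j=2), then res=10, then (i=3), then res=14, then (j=0), then res=16, then (j=1), then res=18, then (j=2), then res=20, then (i=4), then res=24, then (j=0), then res=26, then (j=1), then res=28, then (j=2), then res=30, then tmp=9, then returns 55. Both give 55.
Every one of the 405 inputs gives matching results.
verdict: equivalent


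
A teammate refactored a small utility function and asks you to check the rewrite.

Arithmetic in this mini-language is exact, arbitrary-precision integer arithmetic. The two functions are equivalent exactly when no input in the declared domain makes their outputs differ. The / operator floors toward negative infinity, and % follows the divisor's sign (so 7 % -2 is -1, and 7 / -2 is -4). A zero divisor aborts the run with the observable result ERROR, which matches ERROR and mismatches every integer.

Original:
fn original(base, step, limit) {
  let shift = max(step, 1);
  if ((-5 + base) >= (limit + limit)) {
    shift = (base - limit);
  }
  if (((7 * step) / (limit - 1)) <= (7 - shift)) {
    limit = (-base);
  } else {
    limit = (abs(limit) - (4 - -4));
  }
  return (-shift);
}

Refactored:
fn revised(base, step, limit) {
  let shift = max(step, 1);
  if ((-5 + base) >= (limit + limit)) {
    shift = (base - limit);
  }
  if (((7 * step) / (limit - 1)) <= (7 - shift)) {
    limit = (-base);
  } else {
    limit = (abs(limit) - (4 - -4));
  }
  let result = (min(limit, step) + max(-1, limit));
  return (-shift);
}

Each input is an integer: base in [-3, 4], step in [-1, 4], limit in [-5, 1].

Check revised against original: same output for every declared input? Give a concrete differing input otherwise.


Comparing the listings, the differences include: min/max/abs usage differs, arithmetic usage differs, constant usage differs, statement counts differ, local variable names differ.
One worked example (base=4, step=0, limit=1) — original: shift := 1 | ((-5 + base) >= (limit + limit)): false | divide-by-zero, output ERROR; revised: shift := 1 | ((-5 + base) >= (limit + limit)): false | divide-by-zero, output ERROR; agreement on ERROR.
An exhaustive pass over the 336 declared inputs shows identical outputs.
verdict: equivalent


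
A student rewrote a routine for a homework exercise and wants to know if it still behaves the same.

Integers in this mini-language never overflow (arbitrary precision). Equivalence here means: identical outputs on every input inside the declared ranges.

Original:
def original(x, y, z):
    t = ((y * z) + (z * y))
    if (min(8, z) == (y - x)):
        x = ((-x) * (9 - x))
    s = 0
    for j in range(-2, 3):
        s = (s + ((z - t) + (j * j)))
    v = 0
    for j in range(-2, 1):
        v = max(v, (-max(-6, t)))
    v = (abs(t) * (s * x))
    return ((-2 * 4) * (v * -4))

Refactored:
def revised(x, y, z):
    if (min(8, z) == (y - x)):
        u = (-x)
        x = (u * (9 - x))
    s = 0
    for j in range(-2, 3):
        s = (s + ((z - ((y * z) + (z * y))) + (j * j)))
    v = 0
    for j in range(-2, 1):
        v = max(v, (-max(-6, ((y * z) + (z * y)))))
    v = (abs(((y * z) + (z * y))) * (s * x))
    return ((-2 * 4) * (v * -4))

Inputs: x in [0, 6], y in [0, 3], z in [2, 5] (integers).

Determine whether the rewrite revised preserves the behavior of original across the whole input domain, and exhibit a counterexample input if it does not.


Side by side, the visible changes include: local variable names differ, arithmetic usage differs.
One worked example (x=3, y=2, z=5) — original: t = 20; (min(8, z) == (y - x)) -> false; s = 0; [j=-2]; s = -11; [j=-1]; s = -25; [j=0]; s = -40; [j=1]; s = -54; [j=2]; s = -65; v = 0; [j=-2]; v = 0; [j=-1]; v = 0; [j=0]; v = 0; v = -3900; return -124800; revised: (min(8, z) == (y - x)) -> false; s = 0; [j=-2]; s = -11; [j=-1]; s = -25; [j=0]; s = -40; [j=1]; s = -54; [j=2]; s = -65; v = 0; [j=-2]; v = 0; [j=-1]; v = 0; [j=0]; v = 0; v = -3900; return -124800; agreement on -124800.
Checked all 112 inputs in the declared domain: the outputs agree on every one.
verdict: equivalent


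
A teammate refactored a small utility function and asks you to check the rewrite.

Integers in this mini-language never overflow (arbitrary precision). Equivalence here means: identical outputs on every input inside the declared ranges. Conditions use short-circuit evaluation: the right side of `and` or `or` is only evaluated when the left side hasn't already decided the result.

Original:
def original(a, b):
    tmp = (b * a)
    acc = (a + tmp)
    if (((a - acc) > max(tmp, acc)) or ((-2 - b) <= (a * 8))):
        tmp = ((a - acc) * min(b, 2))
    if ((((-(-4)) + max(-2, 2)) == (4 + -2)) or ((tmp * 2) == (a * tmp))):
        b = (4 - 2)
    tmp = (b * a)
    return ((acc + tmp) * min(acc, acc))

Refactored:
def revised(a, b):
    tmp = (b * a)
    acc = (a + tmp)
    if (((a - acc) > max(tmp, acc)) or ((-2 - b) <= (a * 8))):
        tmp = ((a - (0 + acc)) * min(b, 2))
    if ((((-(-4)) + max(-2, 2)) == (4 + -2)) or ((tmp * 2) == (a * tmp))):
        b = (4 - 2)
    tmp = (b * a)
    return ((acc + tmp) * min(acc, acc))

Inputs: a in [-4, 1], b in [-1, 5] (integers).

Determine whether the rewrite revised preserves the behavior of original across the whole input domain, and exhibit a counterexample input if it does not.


This is a faithful refactor — arithmetic usage differs; and constant usage differs, but the computed results match everywhere.
Spot check at a=0, b=-1 — original: tmp = 0; acc = 0; (((a - acc) > max(tmp, acc)) or ((-2 - b) <= (a * 8))) -> true; tmp = 0; ((((-(-4)) + max(-2, 2)) == (4 + -2)) or ((tmp * 2) == (a * tmp))) -> true; b = 2; tmp = 0; return 0. revised: tmp = 0; acc = 0; (((a - acc) > max(tmp, acc)) or ((-2 - b) <= (a * 8))) -> true; tmp = 0; ((((-(-4)) + max(-2, 2)) == (4 + -2)) or ((tmp * 2) == (a * tmp))) -> true; b = 2; tmp = 0; return 0. Both give 0.
Every one of the 42 inputs gives matching results.
verdict: equivalent


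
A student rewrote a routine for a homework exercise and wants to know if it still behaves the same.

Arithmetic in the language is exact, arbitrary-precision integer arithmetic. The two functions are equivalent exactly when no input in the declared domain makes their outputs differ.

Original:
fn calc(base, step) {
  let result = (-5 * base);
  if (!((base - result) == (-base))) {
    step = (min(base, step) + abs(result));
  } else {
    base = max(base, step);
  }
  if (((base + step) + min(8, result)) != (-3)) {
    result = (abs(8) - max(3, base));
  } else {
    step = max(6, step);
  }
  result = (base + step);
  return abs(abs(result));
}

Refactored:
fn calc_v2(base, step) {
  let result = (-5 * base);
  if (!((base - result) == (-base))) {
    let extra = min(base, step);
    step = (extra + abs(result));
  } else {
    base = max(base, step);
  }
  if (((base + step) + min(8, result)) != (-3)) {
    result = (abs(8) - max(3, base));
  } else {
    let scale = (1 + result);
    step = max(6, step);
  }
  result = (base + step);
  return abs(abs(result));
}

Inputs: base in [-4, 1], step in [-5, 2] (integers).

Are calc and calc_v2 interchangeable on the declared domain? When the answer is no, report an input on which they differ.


Comparing the listings, the differences include: constant usage differs, statement counts differ, local variable names differ, arithmetic usage differs.
One worked example (base=-3, step=-5) — calc: result = 15; (!((base - result) == (-base))) -> true; step = 10; (((base + step) + min(8, result)) != (-3)) -> true; result = 5; result = 7; return 7; calc_v2: result = 15; (!((base - result) == (-base))) -> true; extra = -5; step = 10; (((base + step) + min(8, result)) != (-3)) -> true; result = 5; result = 7; return 7; agreement on 7.
Across all 48 domain points the two functions coincide.
verdict: equivalent


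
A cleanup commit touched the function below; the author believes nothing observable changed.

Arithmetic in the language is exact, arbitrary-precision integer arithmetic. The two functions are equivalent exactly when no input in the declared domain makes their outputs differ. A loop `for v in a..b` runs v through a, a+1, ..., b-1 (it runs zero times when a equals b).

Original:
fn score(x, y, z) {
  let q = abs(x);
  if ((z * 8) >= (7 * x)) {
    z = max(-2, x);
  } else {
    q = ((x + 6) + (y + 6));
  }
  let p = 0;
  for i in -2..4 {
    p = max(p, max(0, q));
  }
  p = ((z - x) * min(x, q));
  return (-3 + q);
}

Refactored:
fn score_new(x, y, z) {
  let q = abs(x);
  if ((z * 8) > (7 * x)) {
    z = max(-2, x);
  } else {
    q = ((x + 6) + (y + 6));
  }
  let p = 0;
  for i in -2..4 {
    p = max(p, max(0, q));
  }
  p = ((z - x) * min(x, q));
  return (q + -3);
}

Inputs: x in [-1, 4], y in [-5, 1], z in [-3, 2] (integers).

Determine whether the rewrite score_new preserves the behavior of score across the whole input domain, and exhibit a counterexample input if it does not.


Evaluate both at x=0, y=-5, z=0.
score: q becomes 0; next ((z * 8) >= (7 * x)) evaluates to true; next z becomes 0; next p becomes 0; next at i=-2:; next p becomes 0; next at i=-1:; next p becomes 0; next at i=0:; next p becomes 0; next at i=1:; next p becomes 0; next at i=2:; next p becomes 0; next at i=3:; next p becomes 0; next p becomes 0; next final value -3
score_new: q becomes 0; next ((z * 8) > (7 * x)) evaluates to false; next q becomes 7; next p becomes 0; next at i=-2:; next p becomes 7; next at i=-1:; next p becomes 7; next at i=0:; next p becomes 7; next at i=1:; next p becomes 7; next at i=2:; next p becomes 7; next at i=3:; next p becomes 7; next p becomes 0; next final value 4
-3 and 4 differ, so these are not the same function on this domain.
verdict: not equivalent; witness: x=0, y=-5, z=0


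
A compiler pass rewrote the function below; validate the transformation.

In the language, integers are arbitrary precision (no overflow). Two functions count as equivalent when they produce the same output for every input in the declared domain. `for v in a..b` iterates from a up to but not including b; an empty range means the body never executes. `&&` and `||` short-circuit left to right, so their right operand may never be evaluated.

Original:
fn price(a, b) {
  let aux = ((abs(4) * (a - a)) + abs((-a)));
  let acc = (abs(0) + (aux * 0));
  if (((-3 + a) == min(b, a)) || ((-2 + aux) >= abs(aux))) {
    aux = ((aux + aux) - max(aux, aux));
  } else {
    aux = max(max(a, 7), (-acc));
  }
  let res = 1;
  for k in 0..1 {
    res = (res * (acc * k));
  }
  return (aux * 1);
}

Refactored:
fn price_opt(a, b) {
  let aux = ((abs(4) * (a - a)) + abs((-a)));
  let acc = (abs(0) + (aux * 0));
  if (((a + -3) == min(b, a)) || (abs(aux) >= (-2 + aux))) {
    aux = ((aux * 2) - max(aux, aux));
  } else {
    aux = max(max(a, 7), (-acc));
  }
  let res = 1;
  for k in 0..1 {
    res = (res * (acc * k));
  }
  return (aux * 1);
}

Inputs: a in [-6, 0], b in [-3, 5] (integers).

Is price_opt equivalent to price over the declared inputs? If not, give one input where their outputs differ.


Consider the input a=-6, b=-3.
price: aux := 6 | acc := 0 | (((-3 + a) == min(b, a)) || ((-2 + aux) >= abs(aux))): false | aux := 7 | res := 1 | iter k=0: | res := 0 | result 7
price_opt: aux := 6 | acc := 0 | (((a + -3) == min(b, a)) || (abs(aux) >= (-2 + aux))): true | aux := 6 | res := 1 | iter k=0: | res := 0 | result 6
7 != 6, so the rewrite changes behavior.
verdict: not equivalent; witness: a=-6, b=-3
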